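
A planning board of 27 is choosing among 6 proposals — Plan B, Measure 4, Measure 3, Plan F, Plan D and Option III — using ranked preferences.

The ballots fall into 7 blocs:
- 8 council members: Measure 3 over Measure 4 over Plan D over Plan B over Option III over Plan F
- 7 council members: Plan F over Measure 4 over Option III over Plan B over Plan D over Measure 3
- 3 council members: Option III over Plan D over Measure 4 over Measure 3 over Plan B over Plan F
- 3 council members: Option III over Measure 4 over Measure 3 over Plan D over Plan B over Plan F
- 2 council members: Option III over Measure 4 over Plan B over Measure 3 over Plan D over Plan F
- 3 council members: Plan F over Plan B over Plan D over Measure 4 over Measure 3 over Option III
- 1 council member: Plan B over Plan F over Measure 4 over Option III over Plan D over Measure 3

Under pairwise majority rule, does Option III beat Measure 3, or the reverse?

Option III

Ballots ranking Option III above Measure 3: 7 + 3 + 3 + 2 + 1 = 16.
Ballots ranking Measure 3 above Option III: 27 − 16 = 11.
Option III wins the head-to-head 16–11.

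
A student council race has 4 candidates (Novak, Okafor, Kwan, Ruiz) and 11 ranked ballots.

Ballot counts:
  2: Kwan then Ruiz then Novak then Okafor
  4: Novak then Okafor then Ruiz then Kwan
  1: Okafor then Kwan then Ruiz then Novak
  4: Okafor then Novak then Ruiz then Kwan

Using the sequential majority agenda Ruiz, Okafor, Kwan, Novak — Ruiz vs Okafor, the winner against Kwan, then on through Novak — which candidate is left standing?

Novak

Round 1: Ruiz vs Okafor — 2–9, Okafor advances.
Round 2: Okafor vs Kwan — 9–2, Okafor advances.
Round 3: Okafor vs Novak — 5–6, Novak advances.
The agenda winner is Novak.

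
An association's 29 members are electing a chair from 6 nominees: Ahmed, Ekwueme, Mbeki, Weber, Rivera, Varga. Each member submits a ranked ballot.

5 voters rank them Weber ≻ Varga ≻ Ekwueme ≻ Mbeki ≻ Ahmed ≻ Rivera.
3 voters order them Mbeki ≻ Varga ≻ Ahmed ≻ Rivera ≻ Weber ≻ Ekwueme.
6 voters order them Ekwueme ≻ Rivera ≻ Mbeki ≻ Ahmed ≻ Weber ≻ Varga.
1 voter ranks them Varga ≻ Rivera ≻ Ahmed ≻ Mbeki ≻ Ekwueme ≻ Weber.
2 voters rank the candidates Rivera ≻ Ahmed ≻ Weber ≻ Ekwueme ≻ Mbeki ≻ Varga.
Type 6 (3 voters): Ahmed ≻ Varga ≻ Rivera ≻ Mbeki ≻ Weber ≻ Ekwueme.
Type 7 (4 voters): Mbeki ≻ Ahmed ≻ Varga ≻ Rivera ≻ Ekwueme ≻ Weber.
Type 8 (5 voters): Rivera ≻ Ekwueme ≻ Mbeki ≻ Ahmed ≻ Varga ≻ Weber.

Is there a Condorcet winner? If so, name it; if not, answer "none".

Head-to-head results (29 voters):
Ahmed vs Ekwueme: 13 to 16, Ekwueme.
Ahmed vs Mbeki: 1+2+3 = 6 for Ahmed, 23 for Mbeki — Mbeki by 23–6.
Ahmed vs Weber: Ahmed is ranked higher on 24 ballots, Weber on 5. Ahmed wins 24–5.
Ahmed vs Rivera: 5+3+3+4 = 15 for Ahmed, 14 for Rivera — Ahmed by 15–14.
Ahmed vs Varga: 6+2+3+4+5 = 20 for Ahmed, 9 for Varga — Ahmed by 20–9.
Ekwueme vs Mbeki: Ekwueme preferred on 5+6+2+5 = 18 ballots; Ekwueme wins 18–11.
Ekwueme vs Weber: Ekwueme is ranked higher on 6+1+4+5 = 16 ballots, Weber on 13. Ekwueme wins 16–13.
Ekwueme vs Rivera: Ekwueme is ranked higher on 5+6 = 11 ballots, Rivera on 18. Rivera wins 18–11.
Ekwueme vs Varga: 6+2+5 = 13 for Ekwueme, 16 for Varga — Varga by 16–13.
Mbeki vs Weber: 3+6+1+3+4+5 = 22 for Mbeki, 7 for Weber — Mbeki by 22–7.
Mbeki vs Rivera: Mbeki is ranked higher on 5+3+4 = 12 ballots, Rivera on 17. Rivera wins 17–12.
Mbeki vs Varga: Mbeki preferred on 3+6+2+4+5 = 20 ballots; Mbeki wins 20–9.
Weber vs Rivera: 5 for Weber, 24 for Rivera — Rivera by 24–5.
Weber vs Varga: 5+6+2 = 13 for Weber, 16 for Varga — Varga by 16–13.
Rivera vs Varga: Rivera preferred on 6+2+5 = 13 ballots; Varga wins 16–13.
Every candidate loses at least once (Ahmed loses to Ekwueme; Ekwueme loses to Rivera; Mbeki loses to Ekwueme; Weber loses to Ahmed; Rivera loses to Ahmed; Varga loses to Ahmed). The majority relation contains the cycle Ahmed beats Rivera beats Ekwueme beats Ahmed, so there is no Condorcet winner.

none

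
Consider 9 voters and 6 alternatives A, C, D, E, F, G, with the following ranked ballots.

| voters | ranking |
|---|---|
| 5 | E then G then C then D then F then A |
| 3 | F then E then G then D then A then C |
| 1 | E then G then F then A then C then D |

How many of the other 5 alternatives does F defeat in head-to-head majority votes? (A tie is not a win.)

F against each rival (9 voters):
F vs A: 9 to 0, F.
F vs C: C, 5–4.
F vs D: F preferred on 3+1 = 4 ballots; D wins 5–4.
F–E: E 6–3.
F vs G: G wins 6–3.
F beats A; loses to C, D, E, G — 1 pairwise win.

1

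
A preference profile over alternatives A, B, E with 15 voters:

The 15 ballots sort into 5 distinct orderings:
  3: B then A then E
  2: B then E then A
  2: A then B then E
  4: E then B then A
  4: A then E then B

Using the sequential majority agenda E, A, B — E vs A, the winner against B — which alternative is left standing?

B

Round 1: E vs A — 6–9, A advances.
Round 2: A vs B — 6–9, B advances.
B survives the agenda.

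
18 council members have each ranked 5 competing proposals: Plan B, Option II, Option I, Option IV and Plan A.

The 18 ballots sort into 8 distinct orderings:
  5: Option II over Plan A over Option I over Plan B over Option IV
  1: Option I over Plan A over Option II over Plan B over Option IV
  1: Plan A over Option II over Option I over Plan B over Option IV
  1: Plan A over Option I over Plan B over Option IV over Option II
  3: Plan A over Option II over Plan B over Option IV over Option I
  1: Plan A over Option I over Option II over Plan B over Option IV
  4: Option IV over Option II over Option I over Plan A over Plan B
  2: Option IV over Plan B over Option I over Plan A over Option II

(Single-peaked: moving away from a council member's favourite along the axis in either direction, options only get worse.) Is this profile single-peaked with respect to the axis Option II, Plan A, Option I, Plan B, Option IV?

no

Axis positions: Option II=1, Plan A=2, Option I=3, Plan B=4, Option IV=5.
Bloc 1 (peak Option II at position 1): ranking walks positions 1-2-3-4-5, expanding outward from the peak — single-peaked.
Bloc 2 (peak Option I at position 3): ranking walks positions 3-2-1-4-5, expanding outward from the peak — single-peaked.
Bloc 3 (peak Plan A at position 2): ranking walks positions 2-1-3-4-5, expanding outward from the peak — single-peaked.
Bloc 4 (peak Plan A at position 2): ranking walks positions 2-3-4-5-1, expanding outward from the peak — single-peaked.
Bloc 5: ranking walks positions 2-1-4-5-3; Plan B is ranked above Option I even though Option I lies between Plan B and the peak Plan A on the axis — preferences dip and rise again. Not single-peaked.
Bloc 6 (peak Plan A at position 2): ranking walks positions 2-3-1-4-5, expanding outward from the peak — single-peaked.
Bloc 7: ranking walks positions 5-1-3-2-4; Option II is ranked above Plan B even though Plan B lies between Option II and the peak Option IV on the axis — preferences dip and rise again. Not single-peaked.
Bloc 8 (peak Option IV at position 5): ranking walks positions 5-4-3-2-1, expanding outward from the peak — single-peaked.
Bloc 5 violates single-peakedness, so the profile is not single-peaked on this axis.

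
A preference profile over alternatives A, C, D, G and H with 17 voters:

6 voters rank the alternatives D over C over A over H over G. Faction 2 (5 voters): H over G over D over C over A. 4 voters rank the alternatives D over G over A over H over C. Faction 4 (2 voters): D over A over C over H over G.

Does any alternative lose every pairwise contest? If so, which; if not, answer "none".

Pairwise majorities:
A vs C: A is ranked higher on 4+2 = 6 ballots, C on 11. C wins 11–6.
A vs D: 0 for A, 17 for D — D by 17–0.
A vs G: G, 9–8.
A vs H: A preferred on 6+4+2 = 12 ballots; A wins 12–5.
C vs D: 0 to 17, D.
C vs G: G, 9–8.
C vs H: 6+2 = 8 for C, 9 for H — H by 9–8.
D vs G: D, 12–5.
D vs H: D is ranked higher on 6+4+2 = 12 ballots, H on 5. D wins 12–5.
G–H: H 13–4.
No alternative is winless: A beats H; C beats A; D beats A; G beats A; H beats C. There is no Condorcet loser.

none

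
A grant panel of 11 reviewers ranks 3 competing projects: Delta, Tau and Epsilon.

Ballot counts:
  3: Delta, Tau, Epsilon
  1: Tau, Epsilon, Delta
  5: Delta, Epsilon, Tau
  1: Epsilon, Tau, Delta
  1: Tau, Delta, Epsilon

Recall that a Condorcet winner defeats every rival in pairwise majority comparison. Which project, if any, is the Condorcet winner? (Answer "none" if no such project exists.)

Delta

Head-to-head results (11 reviewers):
Delta vs Tau: 3+5 = 8 for Delta, 3 for Tau — Delta by 8–3.
Delta vs Epsilon: 9 to 2, Delta.
Tau vs Epsilon: Tau preferred on 3+1+1 = 5 ballots; Epsilon wins 6–5.
Delta wins every pairwise contest, so Delta is the Condorcet winner.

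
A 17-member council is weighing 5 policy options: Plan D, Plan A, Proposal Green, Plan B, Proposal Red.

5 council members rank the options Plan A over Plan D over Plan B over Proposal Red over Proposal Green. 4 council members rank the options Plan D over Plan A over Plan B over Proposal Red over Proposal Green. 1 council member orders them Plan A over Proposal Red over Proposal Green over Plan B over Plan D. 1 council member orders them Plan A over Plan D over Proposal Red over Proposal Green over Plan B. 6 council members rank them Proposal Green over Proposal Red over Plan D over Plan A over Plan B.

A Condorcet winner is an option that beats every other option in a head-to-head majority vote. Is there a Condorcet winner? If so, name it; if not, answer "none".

Check each pair by majority over 17 ballots:
Plan D vs Plan A: Plan D wins 10–7.
Plan D–Proposal Green: Plan D 10–7.
Plan D–Plan B: Plan D 16–1.
Plan D vs Proposal Red: Plan D, 10–7.
Plan A vs Proposal Green: Plan A, 11–6.
Plan A vs Plan B: Plan A wins 17–0.
Plan A–Proposal Red: Plan A 11–6.
Proposal Green–Plan B: Plan B 9–8.
Proposal Green vs Proposal Red: Proposal Red, 11–6.
Plan B vs Proposal Red: Plan B, 9–8.
Plan D wins every pairwise contest, so Plan D is the Condorcet winner.

Plan D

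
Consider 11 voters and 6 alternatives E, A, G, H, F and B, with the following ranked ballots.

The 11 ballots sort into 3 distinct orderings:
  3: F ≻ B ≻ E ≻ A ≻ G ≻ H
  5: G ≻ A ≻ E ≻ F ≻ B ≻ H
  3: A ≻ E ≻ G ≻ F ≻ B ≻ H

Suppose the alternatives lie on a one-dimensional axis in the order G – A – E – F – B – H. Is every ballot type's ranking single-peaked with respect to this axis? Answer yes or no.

Axis positions: G=1, A=2, E=3, F=4, B=5, H=6.
Ballot type 1 (peak F at position 4): ranking walks positions 4-5-3-2-1-6, expanding outward from the peak — single-peaked.
Ballot type 2 (peak G at position 1): ranking walks positions 1-2-3-4-5-6, expanding outward from the peak — single-peaked.
Ballot type 3 (peak A at position 2): ranking walks positions 2-3-1-4-5-6, expanding outward from the peak — single-peaked.
Every ranking is single-peaked on this axis.

yes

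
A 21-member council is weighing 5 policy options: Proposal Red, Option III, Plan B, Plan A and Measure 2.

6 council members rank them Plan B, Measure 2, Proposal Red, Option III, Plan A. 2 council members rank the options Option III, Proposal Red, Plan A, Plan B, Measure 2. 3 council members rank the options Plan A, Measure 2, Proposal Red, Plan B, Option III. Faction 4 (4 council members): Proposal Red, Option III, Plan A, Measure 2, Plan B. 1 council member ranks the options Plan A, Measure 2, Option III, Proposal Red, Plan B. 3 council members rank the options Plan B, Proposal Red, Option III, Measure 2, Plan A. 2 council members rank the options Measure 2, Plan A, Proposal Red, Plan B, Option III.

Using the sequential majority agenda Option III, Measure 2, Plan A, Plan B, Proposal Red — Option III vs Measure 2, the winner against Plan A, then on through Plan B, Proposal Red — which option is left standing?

Round 1: Option III vs Measure 2 — 9–12, Measure 2 advances.
Round 2: Measure 2 vs Plan A — 11–10, Measure 2 advances.
Round 3: Measure 2 vs Plan B — 10–11, Plan B advances.
Round 4: Plan B vs Proposal Red — 9–12, Proposal Red advances.
The agenda winner is Proposal Red.

Proposal Red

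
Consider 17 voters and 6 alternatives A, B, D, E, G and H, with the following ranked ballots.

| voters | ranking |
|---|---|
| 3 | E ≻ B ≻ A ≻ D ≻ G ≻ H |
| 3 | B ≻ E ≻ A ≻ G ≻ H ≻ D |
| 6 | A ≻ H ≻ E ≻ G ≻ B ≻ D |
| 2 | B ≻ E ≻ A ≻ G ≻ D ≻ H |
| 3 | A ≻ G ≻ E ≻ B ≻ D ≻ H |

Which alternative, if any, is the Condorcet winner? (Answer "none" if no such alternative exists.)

A

Pairwise majorities:
A vs B: A wins 9–8.
A vs D: A, 17–0.
A vs E: A, 9–8.
A–G: A 17–0.
A–H: A 17–0.
B vs D: B, 17–0.
B–E: E 12–5.
B vs G: G wins 9–8.
B vs H: B, 11–6.
D vs E: E, 17–0.
D vs G: G, 14–3.
D–H: H 9–8.
E–G: E 14–3.
E vs H: E wins 11–6.
G vs H: G, 11–6.
A beats each of B, D, E, G, H — A is the Condorcet winner.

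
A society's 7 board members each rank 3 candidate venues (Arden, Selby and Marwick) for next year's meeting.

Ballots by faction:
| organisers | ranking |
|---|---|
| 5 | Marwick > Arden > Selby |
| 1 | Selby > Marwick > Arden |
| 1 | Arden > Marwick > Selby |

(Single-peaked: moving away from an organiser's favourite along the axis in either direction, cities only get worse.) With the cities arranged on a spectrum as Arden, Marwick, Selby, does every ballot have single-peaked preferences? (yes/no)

yes

Axis positions: Arden=1, Marwick=2, Selby=3.
Faction 1 (peak Marwick at position 2): ranking walks positions 2-1-3, expanding outward from the peak — single-peaked.
Faction 2 (peak Selby at position 3): ranking walks positions 3-2-1, expanding outward from the peak — single-peaked.
Faction 3 (peak Arden at position 1): ranking walks positions 1-2-3, expanding outward from the peak — single-peaked.
Every ranking is single-peaked on this axis.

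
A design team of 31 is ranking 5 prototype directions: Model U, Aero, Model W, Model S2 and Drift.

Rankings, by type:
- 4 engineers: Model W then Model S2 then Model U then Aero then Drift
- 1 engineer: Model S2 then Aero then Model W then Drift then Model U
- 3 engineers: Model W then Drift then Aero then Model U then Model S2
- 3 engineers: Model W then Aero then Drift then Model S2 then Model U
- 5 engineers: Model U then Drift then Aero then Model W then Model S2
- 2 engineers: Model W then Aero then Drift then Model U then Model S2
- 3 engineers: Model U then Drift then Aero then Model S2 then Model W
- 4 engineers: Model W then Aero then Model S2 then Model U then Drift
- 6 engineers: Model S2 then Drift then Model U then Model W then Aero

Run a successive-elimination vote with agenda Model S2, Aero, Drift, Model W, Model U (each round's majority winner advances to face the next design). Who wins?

Model W

Round 1: Model S2 vs Aero — 11–20, Aero advances.
Round 2: Aero vs Drift — 14–17, Drift advances.
Round 3: Drift vs Model W — 14–17, Model W advances.
Round 4: Model W vs Model U — 17–14, Model W advances.
Model W survives the agenda.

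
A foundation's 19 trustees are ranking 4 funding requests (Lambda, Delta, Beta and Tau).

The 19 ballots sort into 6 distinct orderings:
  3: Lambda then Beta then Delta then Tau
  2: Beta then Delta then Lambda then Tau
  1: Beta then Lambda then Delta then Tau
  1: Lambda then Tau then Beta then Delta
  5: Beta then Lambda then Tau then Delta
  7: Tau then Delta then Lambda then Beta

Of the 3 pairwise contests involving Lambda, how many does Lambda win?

3

Lambda against each rival (19 reviewers):
Lambda vs Delta: Lambda, 10–9.
Lambda vs Beta: Lambda wins 11–8.
Lambda vs Tau: Lambda, 12–7.
Lambda beats Delta, Beta, Tau — 3 pairwise wins.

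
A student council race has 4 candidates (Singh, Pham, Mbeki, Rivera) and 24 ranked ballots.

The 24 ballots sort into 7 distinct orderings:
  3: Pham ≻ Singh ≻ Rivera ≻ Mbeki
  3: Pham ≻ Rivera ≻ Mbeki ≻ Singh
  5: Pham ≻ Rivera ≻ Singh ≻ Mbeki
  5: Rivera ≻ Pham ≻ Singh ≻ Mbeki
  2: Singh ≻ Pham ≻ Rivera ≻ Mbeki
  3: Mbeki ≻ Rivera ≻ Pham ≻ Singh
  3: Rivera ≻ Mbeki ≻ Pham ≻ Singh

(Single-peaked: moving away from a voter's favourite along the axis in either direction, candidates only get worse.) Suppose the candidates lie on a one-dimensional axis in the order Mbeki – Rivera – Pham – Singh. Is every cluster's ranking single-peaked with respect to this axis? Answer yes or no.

yes

Axis positions: Mbeki=1, Rivera=2, Pham=3, Singh=4.
Cluster 1 (peak Pham at position 3): ranking walks positions 3-4-2-1, expanding outward from the peak — single-peaked.
Cluster 2 (peak Pham at position 3): ranking walks positions 3-2-1-4, expanding outward from the peak — single-peaked.
Cluster 3 (peak Pham at position 3): ranking walks positions 3-2-4-1, expanding outward from the peak — single-peaked.
Cluster 4 (peak Rivera at position 2): ranking walks positions 2-3-4-1, expanding outward from the peak — single-peaked.
Cluster 5 (peak Singh at position 4): ranking walks positions 4-3-2-1, expanding outward from the peak — single-peaked.
Cluster 6 (peak Mbeki at position 1): ranking walks positions 1-2-3-4, expanding outward from the peak — single-peaked.
Cluster 7 (peak Rivera at position 2): ranking walks positions 2-1-3-4, expanding outward from the peak — single-peaked.
Every ranking is single-peaked on this axis.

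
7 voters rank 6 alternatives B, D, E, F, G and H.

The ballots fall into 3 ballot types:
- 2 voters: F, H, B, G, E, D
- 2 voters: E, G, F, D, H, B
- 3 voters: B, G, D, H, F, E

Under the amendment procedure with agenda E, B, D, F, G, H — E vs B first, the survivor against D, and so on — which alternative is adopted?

Round 1: E vs B — 2–5, B advances.
Round 2: B vs D — 5–2, B advances.
Round 3: B vs F — 3–4, F advances.
Round 4: F vs G — 2–5, G advances.
Round 5: G vs H — 5–2, G advances.
G survives the agenda.

G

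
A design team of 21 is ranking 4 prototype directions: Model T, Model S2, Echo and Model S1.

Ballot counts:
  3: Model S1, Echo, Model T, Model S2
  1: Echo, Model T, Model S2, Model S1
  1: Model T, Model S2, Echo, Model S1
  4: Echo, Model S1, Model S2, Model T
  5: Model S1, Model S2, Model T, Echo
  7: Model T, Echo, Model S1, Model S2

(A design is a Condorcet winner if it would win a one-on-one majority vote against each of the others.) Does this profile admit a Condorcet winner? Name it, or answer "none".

none

Head-to-head results (21 engineers):
Model T–Model S2: Model T 12–9.
Model T–Echo: Model T 13–8.
Model T vs Model S1: Model S1, 12–9.
Model S2 vs Echo: Echo wins 15–6.
Model S2 vs Model S1: Model S1 wins 19–2.
Echo–Model S1: Echo 13–8.
Every design loses at least once (Model T loses to Model S1; Model S2 loses to Model T; Echo loses to Model T; Model S1 loses to Echo). The majority relation contains the cycle Model T → Echo → Model S1 → Model T, so there is no Condorcet winner.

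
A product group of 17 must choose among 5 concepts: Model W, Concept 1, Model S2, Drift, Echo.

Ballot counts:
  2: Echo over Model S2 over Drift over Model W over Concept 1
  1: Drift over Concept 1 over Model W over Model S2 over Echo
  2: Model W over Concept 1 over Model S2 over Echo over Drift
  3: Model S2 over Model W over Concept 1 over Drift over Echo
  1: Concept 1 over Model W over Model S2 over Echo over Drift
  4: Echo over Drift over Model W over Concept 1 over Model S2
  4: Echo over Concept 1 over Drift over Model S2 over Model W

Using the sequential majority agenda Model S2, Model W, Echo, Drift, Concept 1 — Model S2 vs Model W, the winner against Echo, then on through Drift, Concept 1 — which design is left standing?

Echo

Round 1: Model S2 vs Model W — 9–8, Model S2 advances.
Round 2: Model S2 vs Echo — 7–10, Echo advances.
Round 3: Echo vs Drift — 13–4, Echo advances.
Round 4: Echo vs Concept 1 — 10–7, Echo advances.
Echo survives the agenda.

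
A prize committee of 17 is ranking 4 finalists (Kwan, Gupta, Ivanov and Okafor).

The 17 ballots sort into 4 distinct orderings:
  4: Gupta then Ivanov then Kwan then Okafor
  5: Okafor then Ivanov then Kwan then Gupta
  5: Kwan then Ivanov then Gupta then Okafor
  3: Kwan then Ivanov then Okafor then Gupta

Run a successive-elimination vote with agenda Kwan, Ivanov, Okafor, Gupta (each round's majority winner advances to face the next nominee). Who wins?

Round 1: Kwan vs Ivanov — 8–9, Ivanov advances.
Round 2: Ivanov vs Okafor — 12–5, Ivanov advances.
Round 3: Ivanov vs Gupta — 13–4, Ivanov advances.
The agenda winner is Ivanov.

Ivanov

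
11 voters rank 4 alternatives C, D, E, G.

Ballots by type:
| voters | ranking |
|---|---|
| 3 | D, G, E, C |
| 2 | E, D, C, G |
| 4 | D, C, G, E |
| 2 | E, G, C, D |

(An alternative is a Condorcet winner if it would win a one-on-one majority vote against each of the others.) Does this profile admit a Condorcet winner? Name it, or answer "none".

Head-to-head results (11 voters):
C vs D: 2 to 9, D.
C vs E: 4 to 7, E.
C vs G: C preferred on 2+4 = 6 ballots; C wins 6–5.
D vs E: 3+4 = 7 for D, 4 for E — D by 7–4.
D vs G: D is ranked higher on 3+2+4 = 9 ballots, G on 2. D wins 9–2.
E vs G: E is ranked higher on 2+2 = 4 ballots, G on 7. G wins 7–4.
D defeats every rival head-to-head and is the Condorcet winner.

D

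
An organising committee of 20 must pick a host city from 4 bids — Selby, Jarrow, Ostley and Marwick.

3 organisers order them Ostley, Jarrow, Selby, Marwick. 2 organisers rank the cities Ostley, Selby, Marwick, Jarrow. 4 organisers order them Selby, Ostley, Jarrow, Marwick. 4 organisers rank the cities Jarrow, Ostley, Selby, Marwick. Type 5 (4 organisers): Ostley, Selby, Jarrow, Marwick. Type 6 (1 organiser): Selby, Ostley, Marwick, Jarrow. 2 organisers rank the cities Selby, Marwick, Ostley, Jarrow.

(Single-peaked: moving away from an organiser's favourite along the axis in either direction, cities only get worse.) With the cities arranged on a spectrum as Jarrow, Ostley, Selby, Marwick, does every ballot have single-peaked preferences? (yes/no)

Axis positions: Jarrow=1, Ostley=2, Selby=3, Marwick=4.
Type 1 (peak Ostley at position 2): ranking walks positions 2-1-3-4, expanding outward from the peak — single-peaked.
Type 2 (peak Ostley at position 2): ranking walks positions 2-3-4-1, expanding outward from the peak — single-peaked.
Type 3 (peak Selby at position 3): ranking walks positions 3-2-1-4, expanding outward from the peak — single-peaked.
Type 4 (peak Jarrow at position 1): ranking walks positions 1-2-3-4, expanding outward from the peak — single-peaked.
Type 5 (peak Ostley at position 2): ranking walks positions 2-3-1-4, expanding outward from the peak — single-peaked.
Type 6 (peak Selby at position 3): ranking walks positions 3-2-4-1, expanding outward from the peak — single-peaked.
Type 7 (peak Selby at position 3): ranking walks positions 3-4-2-1, expanding outward from the peak — single-peaked.
Every ranking is single-peaked on this axis.

yes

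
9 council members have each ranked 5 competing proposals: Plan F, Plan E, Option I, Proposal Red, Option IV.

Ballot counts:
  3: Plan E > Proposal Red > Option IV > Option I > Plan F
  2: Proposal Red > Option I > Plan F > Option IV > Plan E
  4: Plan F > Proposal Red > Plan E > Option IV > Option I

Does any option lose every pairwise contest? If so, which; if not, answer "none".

none

Pairwise majorities:
Plan F vs Plan E: Plan F is ranked higher on 2+4 = 6 ballots, Plan E on 3. Plan F wins 6–3.
Plan F vs Option I: Option I, 5–4.
Plan F vs Proposal Red: Plan F is ranked higher on 4 ballots, Proposal Red on 5. Proposal Red wins 5–4.
Plan F vs Option IV: Plan F wins 6–3.
Plan E vs Option I: 7 to 2, Plan E.
Plan E vs Proposal Red: Plan E is ranked higher on 3 ballots, Proposal Red on 6. Proposal Red wins 6–3.
Plan E vs Option IV: 7 to 2, Plan E.
Option I vs Proposal Red: Option I is ranked higher on 0 ballots, Proposal Red on 9. Proposal Red wins 9–0.
Option I vs Option IV: 2 to 7, Option IV.
Proposal Red vs Option IV: Proposal Red preferred on 3+2+4 = 9 ballots; Proposal Red wins 9–0.
Every option wins at least one matchup (Plan F beats Plan E; Plan E beats Option I; Option I beats Plan F; Proposal Red beats Plan F; Option IV beats Option I), so there is no Condorcet loser.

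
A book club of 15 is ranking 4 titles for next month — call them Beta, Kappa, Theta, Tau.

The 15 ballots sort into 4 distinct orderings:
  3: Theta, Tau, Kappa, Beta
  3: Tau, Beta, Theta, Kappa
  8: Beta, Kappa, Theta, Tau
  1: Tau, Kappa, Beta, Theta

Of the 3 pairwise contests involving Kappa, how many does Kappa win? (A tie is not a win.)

Kappa against each rival (15 members):
Kappa vs Beta: Beta wins 11–4.
Kappa vs Theta: Kappa is ranked higher on 8+1 = 9 ballots, Theta on 6. Kappa wins 9–6.
Kappa vs Tau: 8 for Kappa, 7 for Tau — Kappa by 8–7.
Kappa beats Theta, Tau; loses to Beta — 2 pairwise wins.

2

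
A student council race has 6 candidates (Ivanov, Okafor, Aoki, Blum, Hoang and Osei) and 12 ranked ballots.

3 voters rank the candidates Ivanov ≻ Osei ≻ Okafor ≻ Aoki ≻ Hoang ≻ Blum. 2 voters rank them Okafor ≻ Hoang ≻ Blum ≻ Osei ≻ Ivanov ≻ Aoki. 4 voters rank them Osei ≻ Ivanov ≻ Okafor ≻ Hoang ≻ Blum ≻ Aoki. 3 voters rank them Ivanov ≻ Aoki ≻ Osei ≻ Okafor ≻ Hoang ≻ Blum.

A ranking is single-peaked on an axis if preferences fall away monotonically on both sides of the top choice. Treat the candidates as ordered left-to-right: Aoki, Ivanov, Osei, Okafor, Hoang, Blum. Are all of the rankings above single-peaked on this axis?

Axis positions: Aoki=1, Ivanov=2, Osei=3, Okafor=4, Hoang=5, Blum=6.
Bloc 1 (peak Ivanov at position 2): ranking walks positions 2-3-4-1-5-6, expanding outward from the peak — single-peaked.
Bloc 2 (peak Okafor at position 4): ranking walks positions 4-5-6-3-2-1, expanding outward from the peak — single-peaked.
Bloc 3 (peak Osei at position 3): ranking walks positions 3-2-4-5-6-1, expanding outward from the peak — single-peaked.
Bloc 4 (peak Ivanov at position 2): ranking walks positions 2-1-3-4-5-6, expanding outward from the peak — single-peaked.
Every ranking is single-peaked on this axis.

yes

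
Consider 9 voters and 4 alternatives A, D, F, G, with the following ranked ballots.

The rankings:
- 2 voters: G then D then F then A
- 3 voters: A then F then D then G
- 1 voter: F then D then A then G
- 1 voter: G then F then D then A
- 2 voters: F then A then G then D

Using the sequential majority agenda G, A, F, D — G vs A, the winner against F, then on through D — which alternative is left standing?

Round 1: G vs A — 3–6, A advances.
Round 2: A vs F — 3–6, F advances.
Round 3: F vs D — 7–2, F advances.
The agenda winner is F.

F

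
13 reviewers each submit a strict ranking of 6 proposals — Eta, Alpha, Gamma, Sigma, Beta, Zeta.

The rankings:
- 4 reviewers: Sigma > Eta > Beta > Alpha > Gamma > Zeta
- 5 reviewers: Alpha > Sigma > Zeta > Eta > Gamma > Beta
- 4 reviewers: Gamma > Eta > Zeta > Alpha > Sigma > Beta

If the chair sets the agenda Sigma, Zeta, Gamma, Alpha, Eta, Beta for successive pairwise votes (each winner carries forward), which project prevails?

Round 1: Sigma vs Zeta — 9–4, Sigma advances.
Round 2: Sigma vs Gamma — 9–4, Sigma advances.
Round 3: Sigma vs Alpha — 4–9, Alpha advances.
Round 4: Alpha vs Eta — 5–8, Eta advances.
Round 5: Eta vs Beta — 13–0, Eta advances.
The agenda winner is Eta.

Eta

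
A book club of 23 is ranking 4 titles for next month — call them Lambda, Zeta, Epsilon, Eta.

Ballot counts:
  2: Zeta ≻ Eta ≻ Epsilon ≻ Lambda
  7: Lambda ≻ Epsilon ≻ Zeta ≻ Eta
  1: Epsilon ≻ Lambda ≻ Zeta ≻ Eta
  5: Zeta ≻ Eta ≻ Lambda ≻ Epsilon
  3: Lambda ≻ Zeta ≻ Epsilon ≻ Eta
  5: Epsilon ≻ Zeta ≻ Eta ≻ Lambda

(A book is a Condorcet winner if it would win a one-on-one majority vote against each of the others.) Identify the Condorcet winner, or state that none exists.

none

Head-to-head results (23 members):
Lambda vs Zeta: Zeta, 12–11.
Lambda vs Epsilon: Lambda wins 15–8.
Lambda vs Eta: Eta wins 12–11.
Zeta–Epsilon: Epsilon 13–10.
Zeta vs Eta: Zeta wins 23–0.
Epsilon vs Eta: Epsilon wins 16–7.
Each book drops at least one matchup (Lambda loses to Zeta; Zeta loses to Epsilon; Epsilon loses to Lambda; Eta loses to Zeta); the cycle Lambda beats Epsilon beats Zeta beats Lambda rules out a Condorcet winner.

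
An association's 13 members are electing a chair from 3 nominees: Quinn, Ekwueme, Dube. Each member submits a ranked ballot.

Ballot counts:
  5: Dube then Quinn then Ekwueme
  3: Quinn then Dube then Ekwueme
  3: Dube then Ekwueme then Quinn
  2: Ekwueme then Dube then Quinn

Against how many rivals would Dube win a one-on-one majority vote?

2

Dube against each rival (13 voters):
Dube vs Quinn: Dube preferred on 5+3+2 = 10 ballots; Dube wins 10–3.
Dube vs Ekwueme: 5+3+3 = 11 for Dube, 2 for Ekwueme — Dube by 11–2.
Dube beats Quinn, Ekwueme — 2 pairwise wins.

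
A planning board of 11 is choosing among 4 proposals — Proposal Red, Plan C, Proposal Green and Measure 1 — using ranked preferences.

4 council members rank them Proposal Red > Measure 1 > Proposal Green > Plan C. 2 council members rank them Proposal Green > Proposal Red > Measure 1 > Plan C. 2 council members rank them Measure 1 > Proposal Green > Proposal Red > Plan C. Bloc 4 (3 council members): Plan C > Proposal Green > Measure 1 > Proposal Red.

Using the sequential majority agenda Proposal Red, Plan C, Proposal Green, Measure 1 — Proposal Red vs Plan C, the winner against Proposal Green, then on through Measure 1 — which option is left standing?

Round 1: Proposal Red vs Plan C — 8–3, Proposal Red advances.
Round 2: Proposal Red vs Proposal Green — 4–7, Proposal Green advances.
Round 3: Proposal Green vs Measure 1 — 5–6, Measure 1 advances.
Measure 1 survives the agenda.

Measure 1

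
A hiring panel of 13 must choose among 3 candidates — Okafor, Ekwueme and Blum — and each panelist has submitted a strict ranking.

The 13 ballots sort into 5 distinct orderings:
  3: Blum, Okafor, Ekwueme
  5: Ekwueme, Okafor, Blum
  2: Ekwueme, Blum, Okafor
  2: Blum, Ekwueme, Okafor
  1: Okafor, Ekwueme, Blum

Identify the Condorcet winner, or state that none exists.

Ekwueme

Head-to-head results (13 committee members):
Okafor vs Ekwueme: 4 to 9, Ekwueme.
Okafor vs Blum: Okafor is ranked higher on 5+1 = 6 ballots, Blum on 7. Blum wins 7–6.
Ekwueme vs Blum: Ekwueme is ranked higher on 5+2+1 = 8 ballots, Blum on 5. Ekwueme wins 8–5.
Ekwueme wins every pairwise contest, so Ekwueme is the Condorcet winner.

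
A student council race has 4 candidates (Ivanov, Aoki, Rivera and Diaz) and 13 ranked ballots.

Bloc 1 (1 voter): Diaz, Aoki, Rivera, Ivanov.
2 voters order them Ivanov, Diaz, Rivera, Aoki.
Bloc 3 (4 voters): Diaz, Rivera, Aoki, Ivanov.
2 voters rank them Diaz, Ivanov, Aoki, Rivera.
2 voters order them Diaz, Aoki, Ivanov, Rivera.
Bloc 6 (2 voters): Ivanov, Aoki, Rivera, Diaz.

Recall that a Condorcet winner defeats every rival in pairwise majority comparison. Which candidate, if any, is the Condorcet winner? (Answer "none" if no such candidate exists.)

Pairwise majorities:
Ivanov vs Aoki: Aoki wins 7–6.
Ivanov vs Rivera: Ivanov wins 8–5.
Ivanov vs Diaz: Diaz, 9–4.
Aoki vs Rivera: Aoki wins 7–6.
Aoki vs Diaz: Diaz, 11–2.
Rivera vs Diaz: Diaz, 11–2.
Only Diaz has no losses; Diaz is the Condorcet winner.

Diaz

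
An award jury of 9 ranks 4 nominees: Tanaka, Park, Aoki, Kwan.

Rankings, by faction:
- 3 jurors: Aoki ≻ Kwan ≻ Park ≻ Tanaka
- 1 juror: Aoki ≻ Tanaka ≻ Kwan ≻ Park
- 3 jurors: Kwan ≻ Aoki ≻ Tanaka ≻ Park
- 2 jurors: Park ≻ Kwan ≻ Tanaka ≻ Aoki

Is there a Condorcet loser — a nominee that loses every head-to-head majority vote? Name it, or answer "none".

Tanaka

Head-to-head results (9 jurors):
Tanaka vs Park: 4 to 5, Park.
Tanaka vs Aoki: Tanaka preferred on 2 ballots; Aoki wins 7–2.
Tanaka–Kwan: Kwan 8–1.
Park–Aoki: Aoki 7–2.
Park vs Kwan: 2 to 7, Kwan.
Aoki vs Kwan: 4 to 5, Kwan.
Tanaka loses to every other nominee — it is the Condorcet loser.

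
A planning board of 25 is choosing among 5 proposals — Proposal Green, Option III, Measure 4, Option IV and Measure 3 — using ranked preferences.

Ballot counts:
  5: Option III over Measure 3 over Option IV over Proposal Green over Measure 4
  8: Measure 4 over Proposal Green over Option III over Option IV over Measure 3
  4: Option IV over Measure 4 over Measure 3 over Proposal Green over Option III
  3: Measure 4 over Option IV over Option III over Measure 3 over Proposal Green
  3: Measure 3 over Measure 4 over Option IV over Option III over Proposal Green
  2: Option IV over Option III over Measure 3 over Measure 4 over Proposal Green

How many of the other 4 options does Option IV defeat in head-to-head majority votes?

Option IV against each rival (25 council members):
Option IV vs Proposal Green: Option IV wins 17–8.
Option IV vs Option III: Option III, 13–12.
Option IV vs Measure 4: Measure 4, 14–11.
Option IV–Measure 3: Option IV 17–8.
Option IV beats Proposal Green, Measure 3; loses to Option III, Measure 4 — 2 pairwise wins.

2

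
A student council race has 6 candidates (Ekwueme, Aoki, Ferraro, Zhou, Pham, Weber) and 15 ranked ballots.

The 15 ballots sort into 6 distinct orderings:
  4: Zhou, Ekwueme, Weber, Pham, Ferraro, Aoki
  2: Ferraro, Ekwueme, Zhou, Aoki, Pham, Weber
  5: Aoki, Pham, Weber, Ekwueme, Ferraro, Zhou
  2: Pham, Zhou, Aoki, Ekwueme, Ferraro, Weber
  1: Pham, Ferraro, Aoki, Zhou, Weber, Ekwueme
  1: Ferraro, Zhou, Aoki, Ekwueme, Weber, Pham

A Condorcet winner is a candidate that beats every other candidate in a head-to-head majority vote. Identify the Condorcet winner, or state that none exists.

none

Pairwise majorities:
Ekwueme vs Aoki: Ekwueme preferred on 4+2 = 6 ballots; Aoki wins 9–6.
Ekwueme vs Ferraro: Ekwueme preferred on 4+5+2 = 11 ballots; Ekwueme wins 11–4.
Ekwueme vs Zhou: 2+5 = 7 for Ekwueme, 8 for Zhou — Zhou by 8–7.
Ekwueme vs Pham: Ekwueme preferred on 4+2+1 = 7 ballots; Pham wins 8–7.
Ekwueme vs Weber: Ekwueme preferred on 4+2+2+1 = 9 ballots; Ekwueme wins 9–6.
Aoki vs Ferraro: Aoki preferred on 5+2 = 7 ballots; Ferraro wins 8–7.
Aoki vs Zhou: Aoki preferred on 5+1 = 6 ballots; Zhou wins 9–6.
Aoki vs Pham: 8 to 7, Aoki.
Aoki vs Weber: Aoki preferred on 2+5+2+1+1 = 11 ballots; Aoki wins 11–4.
Ferraro vs Zhou: Ferraro preferred on 2+5+1+1 = 9 ballots; Ferraro wins 9–6.
Ferraro vs Pham: 2+1 = 3 for Ferraro, 12 for Pham — Pham by 12–3.
Ferraro vs Weber: Ferraro is ranked higher on 2+2+1+1 = 6 ballots, Weber on 9. Weber wins 9–6.
Zhou vs Pham: 7 to 8, Pham.
Zhou vs Weber: 4+2+2+1+1 = 10 for Zhou, 5 for Weber — Zhou by 10–5.
Pham vs Weber: 10 to 5, Pham.
No candidate is unbeaten: Ekwueme loses to Aoki; Aoki loses to Ferraro; Ferraro loses to Ekwueme; Zhou loses to Ferraro; Pham loses to Aoki; Weber loses to Ekwueme. In particular Ekwueme beats Ferraro beats Aoki beats Ekwueme is a majority cycle — no Condorcet winner exists.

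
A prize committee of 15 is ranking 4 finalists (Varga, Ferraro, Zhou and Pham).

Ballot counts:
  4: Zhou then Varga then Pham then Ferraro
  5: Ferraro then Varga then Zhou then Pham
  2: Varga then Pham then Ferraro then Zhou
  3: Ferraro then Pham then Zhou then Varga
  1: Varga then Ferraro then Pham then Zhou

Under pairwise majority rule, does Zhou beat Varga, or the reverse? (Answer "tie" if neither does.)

Varga

Ballots ranking Zhou above Varga: 4 + 3 = 7.
Ballots ranking Varga above Zhou: 15 − 7 = 8.
Varga wins the head-to-head 8–7.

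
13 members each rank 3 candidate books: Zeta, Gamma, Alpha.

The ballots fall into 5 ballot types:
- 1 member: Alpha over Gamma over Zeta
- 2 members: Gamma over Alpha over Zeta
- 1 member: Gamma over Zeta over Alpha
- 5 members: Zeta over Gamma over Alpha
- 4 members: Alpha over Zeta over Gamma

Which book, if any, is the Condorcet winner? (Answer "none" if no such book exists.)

none

Check each pair by majority over 13 ballots:
Zeta vs Gamma: Zeta preferred on 5+4 = 9 ballots; Zeta wins 9–4.
Zeta vs Alpha: 1+5 = 6 for Zeta, 7 for Alpha — Alpha by 7–6.
Gamma vs Alpha: 8 to 5, Gamma.
No book is unbeaten: Zeta loses to Alpha; Gamma loses to Zeta; Alpha loses to Gamma. In particular Zeta > Gamma > Alpha > Zeta is a majority cycle — no Condorcet winner exists.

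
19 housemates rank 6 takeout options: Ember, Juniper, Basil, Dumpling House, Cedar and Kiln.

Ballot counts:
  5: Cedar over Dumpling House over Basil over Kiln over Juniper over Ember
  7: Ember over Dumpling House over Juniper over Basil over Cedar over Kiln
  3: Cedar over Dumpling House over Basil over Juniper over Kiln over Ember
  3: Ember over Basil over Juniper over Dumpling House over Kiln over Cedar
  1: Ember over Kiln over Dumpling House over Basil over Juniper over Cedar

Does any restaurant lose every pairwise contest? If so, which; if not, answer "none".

Head-to-head results (19 friends):
Ember vs Juniper: Ember is ranked higher on 7+3+1 = 11 ballots, Juniper on 8. Ember wins 11–8.
Ember vs Basil: Ember preferred on 7+3+1 = 11 ballots; Ember wins 11–8.
Ember–Dumpling House: Ember 11–8.
Ember vs Cedar: Ember, 11–8.
Ember vs Kiln: 11 to 8, Ember.
Juniper vs Basil: 7 for Juniper, 12 for Basil — Basil by 12–7.
Juniper vs Dumpling House: 3 for Juniper, 16 for Dumpling House — Dumpling House by 16–3.
Juniper vs Cedar: Juniper, 11–8.
Juniper–Kiln: Juniper 13–6.
Basil vs Dumpling House: Dumpling House, 16–3.
Basil–Cedar: Basil 11–8.
Basil–Kiln: Basil 18–1.
Dumpling House vs Cedar: Dumpling House wins 11–8.
Dumpling House vs Kiln: Dumpling House is ranked higher on 5+7+3+3 = 18 ballots, Kiln on 1. Dumpling House wins 18–1.
Cedar–Kiln: Cedar 15–4.
Kiln loses to every other restaurant — it is the Condorcet loser.

Kiln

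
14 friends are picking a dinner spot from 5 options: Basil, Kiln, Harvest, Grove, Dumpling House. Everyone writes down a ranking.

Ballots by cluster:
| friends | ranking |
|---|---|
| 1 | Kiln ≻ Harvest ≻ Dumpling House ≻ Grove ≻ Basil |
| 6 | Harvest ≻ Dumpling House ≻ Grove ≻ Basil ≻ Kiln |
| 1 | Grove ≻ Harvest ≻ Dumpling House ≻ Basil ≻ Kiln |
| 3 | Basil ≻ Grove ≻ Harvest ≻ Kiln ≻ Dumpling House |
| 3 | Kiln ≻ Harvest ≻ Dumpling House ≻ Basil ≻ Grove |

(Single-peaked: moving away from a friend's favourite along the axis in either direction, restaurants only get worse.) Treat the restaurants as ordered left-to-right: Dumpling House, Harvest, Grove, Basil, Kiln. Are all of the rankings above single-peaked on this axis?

Axis positions: Dumpling House=1, Harvest=2, Grove=3, Basil=4, Kiln=5.
Cluster 1: ranking walks positions 5-2-1-3-4; Harvest is ranked above Basil even though Basil lies between Harvest and the peak Kiln on the axis — preferences dip and rise again. Not single-peaked.
Cluster 2 (peak Harvest at position 2): ranking walks positions 2-1-3-4-5, expanding outward from the peak — single-peaked.
Cluster 3 (peak Grove at position 3): ranking walks positions 3-2-1-4-5, expanding outward from the peak — single-peaked.
Cluster 4 (peak Basil at position 4): ranking walks positions 4-3-2-5-1, expanding outward from the peak — single-peaked.
Cluster 5: ranking walks positions 5-2-1-4-3; Harvest is ranked above Basil even though Basil lies between Harvest and the peak Kiln on the axis — preferences dip and rise again. Not single-peaked.
Cluster 1 violates single-peakedness, so the profile is not single-peaked on this axis.

no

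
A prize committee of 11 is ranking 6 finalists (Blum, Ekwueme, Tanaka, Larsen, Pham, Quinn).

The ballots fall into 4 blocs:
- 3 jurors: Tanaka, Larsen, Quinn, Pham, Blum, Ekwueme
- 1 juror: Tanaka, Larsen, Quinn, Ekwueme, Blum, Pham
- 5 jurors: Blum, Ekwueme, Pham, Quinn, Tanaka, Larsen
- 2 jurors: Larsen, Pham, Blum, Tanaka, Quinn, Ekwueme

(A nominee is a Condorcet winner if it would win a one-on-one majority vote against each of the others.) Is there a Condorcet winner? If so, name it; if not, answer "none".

Pairwise majorities:
Blum vs Ekwueme: Blum preferred on 3+5+2 = 10 ballots; Blum wins 10–1.
Blum vs Tanaka: Blum preferred on 5+2 = 7 ballots; Blum wins 7–4.
Blum vs Larsen: 5 to 6, Larsen.
Blum vs Pham: Blum is ranked higher on 1+5 = 6 ballots, Pham on 5. Blum wins 6–5.
Blum vs Quinn: Blum is ranked higher on 5+2 = 7 ballots, Quinn on 4. Blum wins 7–4.
Ekwueme vs Tanaka: Ekwueme preferred on 5 ballots; Tanaka wins 6–5.
Ekwueme vs Larsen: Ekwueme preferred on 5 ballots; Larsen wins 6–5.
Ekwueme vs Pham: Ekwueme preferred on 1+5 = 6 ballots; Ekwueme wins 6–5.
Ekwueme vs Quinn: Ekwueme is ranked higher on 5 ballots, Quinn on 6. Quinn wins 6–5.
Tanaka vs Larsen: 9 to 2, Tanaka.
Tanaka vs Pham: 4 to 7, Pham.
Tanaka vs Quinn: 6 to 5, Tanaka.
Larsen vs Pham: 6 to 5, Larsen.
Larsen vs Quinn: Larsen is ranked higher on 3+1+2 = 6 ballots, Quinn on 5. Larsen wins 6–5.
Pham vs Quinn: Pham is ranked higher on 5+2 = 7 ballots, Quinn on 4. Pham wins 7–4.
No nominee is unbeaten: Blum loses to Larsen; Ekwueme loses to Blum; Tanaka loses to Blum; Larsen loses to Tanaka; Pham loses to Blum; Quinn loses to Blum. In particular Blum > Tanaka > Larsen > Blum is a majority cycle — no Condorcet winner exists.

none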